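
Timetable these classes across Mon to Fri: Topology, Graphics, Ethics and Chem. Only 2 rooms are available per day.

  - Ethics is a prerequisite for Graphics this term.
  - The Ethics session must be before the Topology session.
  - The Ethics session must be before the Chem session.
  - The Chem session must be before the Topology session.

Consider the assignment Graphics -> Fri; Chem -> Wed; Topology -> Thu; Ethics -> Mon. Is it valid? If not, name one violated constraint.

Valid

The Ethics session must be before the Chem session — holds.
The Ethics session must be before the Topology session — holds.
Only 2 rooms are available per day — holds.
Ethics is a prerequisite for Graphics this term — holds.
The Chem session must be before the Topology session — holds.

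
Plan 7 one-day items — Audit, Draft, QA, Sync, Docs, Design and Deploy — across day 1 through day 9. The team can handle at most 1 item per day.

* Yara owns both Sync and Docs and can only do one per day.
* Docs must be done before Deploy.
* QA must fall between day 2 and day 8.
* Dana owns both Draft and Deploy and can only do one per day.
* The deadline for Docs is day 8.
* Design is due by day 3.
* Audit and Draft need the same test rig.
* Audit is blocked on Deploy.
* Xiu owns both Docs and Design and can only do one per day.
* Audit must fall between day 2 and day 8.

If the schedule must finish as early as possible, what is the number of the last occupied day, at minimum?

The precedence chain requires at least 3 distinct days.
With at most 1 per day and 7 tasks, at least 7 days are needed.
7 works (last occupied day: day 7): for example Sync=day 7, Audit=day 4, Draft=day 6, Deploy=day 3, Design=day 1, Docs=day 2, QA=day 5.

7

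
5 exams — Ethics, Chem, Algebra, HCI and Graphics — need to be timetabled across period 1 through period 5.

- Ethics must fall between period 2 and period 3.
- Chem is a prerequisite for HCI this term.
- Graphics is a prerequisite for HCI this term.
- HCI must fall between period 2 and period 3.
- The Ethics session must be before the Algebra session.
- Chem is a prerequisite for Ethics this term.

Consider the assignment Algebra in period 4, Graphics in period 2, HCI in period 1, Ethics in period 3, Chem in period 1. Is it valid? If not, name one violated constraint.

HCI must fall between period 2 and period 3 — violated.
Chem is a prerequisite for Ethics this term — holds.
The Ethics session must be before the Algebra session — holds.
Chem is a prerequisite for HCI this term — violated.
Ethics must fall between period 2 and period 3 — holds.
Graphics is a prerequisite for HCI this term — violated.

Invalid. Graphics is a prerequisite for HCI this term.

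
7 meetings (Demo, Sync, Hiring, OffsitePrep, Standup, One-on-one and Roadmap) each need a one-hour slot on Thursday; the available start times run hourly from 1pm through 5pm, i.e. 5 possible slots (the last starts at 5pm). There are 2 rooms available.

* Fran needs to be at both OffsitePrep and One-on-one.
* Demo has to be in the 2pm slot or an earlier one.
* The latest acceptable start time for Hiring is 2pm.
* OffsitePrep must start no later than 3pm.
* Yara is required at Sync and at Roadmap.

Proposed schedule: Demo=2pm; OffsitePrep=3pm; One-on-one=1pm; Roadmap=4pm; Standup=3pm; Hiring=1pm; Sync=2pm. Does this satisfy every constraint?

OffsitePrep must start no later than 3pm — holds.
Fran needs to be at both OffsitePrep and One-on-one — holds.
Demo has to be in the 2pm slot or an earlier one — holds.
Yara is required at Sync and at Roadmap — holds.
The latest acceptable start time for Hiring is 2pm — holds.
There are 2 rooms available — holds.

Valid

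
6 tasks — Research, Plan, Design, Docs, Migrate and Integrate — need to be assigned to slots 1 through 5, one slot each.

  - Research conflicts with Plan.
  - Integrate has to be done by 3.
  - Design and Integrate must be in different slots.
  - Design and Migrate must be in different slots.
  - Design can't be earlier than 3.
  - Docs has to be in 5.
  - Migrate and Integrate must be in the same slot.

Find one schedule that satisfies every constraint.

Migrate in 1; Design in 3; Docs in 5; Integrate in 1; Research in 1; Plan in 2

Checking: Research(1) != Plan(2); Design(3) != Migrate(1); Design(3) != Integrate(1); Migrate = Integrate = 1; Integrate=1 in [1,3]; Design=3 in [3,5]; Docs=5 in [5,5].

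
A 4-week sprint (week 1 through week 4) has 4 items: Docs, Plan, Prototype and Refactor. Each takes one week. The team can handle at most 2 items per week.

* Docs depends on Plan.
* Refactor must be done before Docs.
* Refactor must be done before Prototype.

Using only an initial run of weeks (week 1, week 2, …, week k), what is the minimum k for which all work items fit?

2 weeks

The precedence chain requires at least 2 distinct weeks.
With at most 2 per week and 4 work items, at least 2 weeks are needed.
2 works (last occupied week: week 2): for example Refactor in week 1, Prototype in week 2, Docs in week 2, Plan in week 1.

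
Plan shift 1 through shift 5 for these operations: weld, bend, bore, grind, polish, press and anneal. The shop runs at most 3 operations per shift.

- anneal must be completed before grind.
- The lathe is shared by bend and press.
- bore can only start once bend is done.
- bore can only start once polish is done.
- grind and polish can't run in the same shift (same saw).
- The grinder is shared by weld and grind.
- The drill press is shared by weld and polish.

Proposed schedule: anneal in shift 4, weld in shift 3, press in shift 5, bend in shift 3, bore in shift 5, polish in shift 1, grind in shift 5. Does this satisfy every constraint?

Valid

anneal must be completed before grind — holds.
The drill press is shared by weld and polish — holds.
bore can only start once polish is done — holds.
The shop runs at most 3 operations per shift — holds.
The lathe is shared by bend and press — holds.
grind and polish can't run in the same shift (same saw) — holds.
The grinder is shared by weld and grind — holds.
bore can only start once bend is done — holds.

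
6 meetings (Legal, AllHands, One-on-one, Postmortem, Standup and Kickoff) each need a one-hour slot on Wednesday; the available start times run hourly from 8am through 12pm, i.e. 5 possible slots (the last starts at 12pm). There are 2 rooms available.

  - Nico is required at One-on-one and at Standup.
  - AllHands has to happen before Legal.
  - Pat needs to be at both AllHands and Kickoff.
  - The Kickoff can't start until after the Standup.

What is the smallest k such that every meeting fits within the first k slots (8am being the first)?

3

The precedence chain requires at least 2 distinct slots.
With at most 2 per slot and 6 meetings, at least 3 slots are needed.
3 works (last occupied slot: 10am): for example AllHands in 8am; Kickoff in 9am; Legal in 9am; Postmortem in 10am; Standup in 8am; One-on-one in 10am.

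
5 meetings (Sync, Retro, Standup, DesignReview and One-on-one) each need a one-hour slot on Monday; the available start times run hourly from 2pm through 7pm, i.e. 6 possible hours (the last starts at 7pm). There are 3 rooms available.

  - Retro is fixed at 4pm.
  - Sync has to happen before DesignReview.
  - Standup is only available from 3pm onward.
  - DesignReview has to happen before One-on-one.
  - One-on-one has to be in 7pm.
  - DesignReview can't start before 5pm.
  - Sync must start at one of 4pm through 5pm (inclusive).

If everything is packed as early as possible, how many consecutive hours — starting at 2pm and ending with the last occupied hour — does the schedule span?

6 hours

The precedence chain requires at least 3 distinct hours.
With at most 3 per hour and 5 meetings, at least 2 hours are needed.
One-on-one can't be placed before 7pm — that is hour 6 counting from 2pm — so the schedule must run through at least 6 hours.
6 works (last occupied hour: 7pm): for example DesignReview=5pm; One-on-one=7pm; Retro=4pm; Standup=3pm; Sync=4pm.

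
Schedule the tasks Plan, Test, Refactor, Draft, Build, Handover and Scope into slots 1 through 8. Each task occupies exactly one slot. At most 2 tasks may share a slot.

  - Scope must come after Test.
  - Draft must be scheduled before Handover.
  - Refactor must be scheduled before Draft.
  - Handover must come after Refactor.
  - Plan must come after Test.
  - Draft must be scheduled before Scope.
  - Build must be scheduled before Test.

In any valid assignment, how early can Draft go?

2

Precedence pushes Draft to at least 2; downstream work caps Draft at 7.
Draft at 2 is achievable: Plan=4; Scope=3; Build=1; Draft=2; Handover=3; Test=2; Refactor=1.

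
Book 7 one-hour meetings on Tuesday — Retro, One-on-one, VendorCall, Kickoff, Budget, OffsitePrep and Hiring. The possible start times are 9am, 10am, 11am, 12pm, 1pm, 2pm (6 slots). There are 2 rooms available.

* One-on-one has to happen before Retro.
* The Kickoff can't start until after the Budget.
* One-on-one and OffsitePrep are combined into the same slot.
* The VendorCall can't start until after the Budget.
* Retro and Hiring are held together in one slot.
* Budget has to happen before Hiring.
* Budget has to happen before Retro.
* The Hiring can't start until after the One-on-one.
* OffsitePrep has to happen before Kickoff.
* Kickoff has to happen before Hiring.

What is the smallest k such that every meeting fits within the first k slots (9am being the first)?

The precedence chain requires at least 3 distinct slots.
With at most 2 per slot and 7 meetings, at least 4 slots are needed.
4 works (last occupied slot: 12pm): for example OffsitePrep -> 10am, Hiring -> 12pm, One-on-one -> 10am, Retro -> 12pm, VendorCall -> 11am, Budget -> 9am, Kickoff -> 11am.

4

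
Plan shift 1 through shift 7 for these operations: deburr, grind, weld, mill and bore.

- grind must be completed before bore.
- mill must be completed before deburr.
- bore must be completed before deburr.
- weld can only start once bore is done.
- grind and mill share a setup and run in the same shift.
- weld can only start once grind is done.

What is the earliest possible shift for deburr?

Precedence pushes deburr to at least shift 3.
deburr at shift 3 is achievable: mill -> shift 1, weld -> shift 3, deburr -> shift 3, bore -> shift 2, grind -> shift 1.

shift 3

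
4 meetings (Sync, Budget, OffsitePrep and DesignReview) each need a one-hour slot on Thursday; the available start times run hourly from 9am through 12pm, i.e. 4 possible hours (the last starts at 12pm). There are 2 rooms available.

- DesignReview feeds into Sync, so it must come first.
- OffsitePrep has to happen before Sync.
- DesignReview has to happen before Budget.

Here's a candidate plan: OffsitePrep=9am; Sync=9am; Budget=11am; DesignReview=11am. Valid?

Invalid. DesignReview feeds into Sync, so it must come first.

OffsitePrep has to happen before Sync — violated.
DesignReview feeds into Sync, so it must come first — violated.
There are 2 rooms available — holds.
DesignReview has to happen before Budget — violated.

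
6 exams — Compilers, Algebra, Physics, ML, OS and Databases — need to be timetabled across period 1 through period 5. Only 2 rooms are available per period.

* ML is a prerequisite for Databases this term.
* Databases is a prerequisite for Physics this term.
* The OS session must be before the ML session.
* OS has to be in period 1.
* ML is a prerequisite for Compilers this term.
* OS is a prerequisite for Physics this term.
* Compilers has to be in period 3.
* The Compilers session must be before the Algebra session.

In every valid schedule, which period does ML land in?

period 2

OS is fixed at period 1 and must come before ML, so ML is at least period 2.
Compilers is fixed at period 3 and must come after ML, so ML is at most period 2.
So ML must be period 2.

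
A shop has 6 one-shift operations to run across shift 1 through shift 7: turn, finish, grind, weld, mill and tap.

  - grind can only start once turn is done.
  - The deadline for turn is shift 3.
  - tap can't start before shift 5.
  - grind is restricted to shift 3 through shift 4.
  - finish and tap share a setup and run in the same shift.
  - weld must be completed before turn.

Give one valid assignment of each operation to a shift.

grind in shift 3, finish in shift 5, turn in shift 2, weld in shift 1, tap in shift 5, mill in shift 1

Checking: turn(shift 2) before grind(shift 3); weld(shift 1) before turn(shift 2); finish = tap = shift 5; tap=shift 5 in [shift 5,shift 7]; grind=shift 3 in [shift 3,shift 4]; turn=shift 2 in [shift 1,shift 3].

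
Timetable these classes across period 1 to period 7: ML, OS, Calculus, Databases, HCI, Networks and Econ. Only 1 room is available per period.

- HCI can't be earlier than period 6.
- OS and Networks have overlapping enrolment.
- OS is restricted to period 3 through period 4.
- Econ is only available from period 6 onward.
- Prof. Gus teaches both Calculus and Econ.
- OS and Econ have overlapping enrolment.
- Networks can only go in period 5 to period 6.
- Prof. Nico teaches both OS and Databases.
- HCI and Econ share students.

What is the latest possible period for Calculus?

period 4

Calculus at period 4 is achievable: Databases in period 2, Econ in period 7, ML in period 1, Networks in period 5, OS in period 3, Calculus in period 4, HCI in period 6.
Nothing later works — the conflict and capacity constraints rule out every period after period 4.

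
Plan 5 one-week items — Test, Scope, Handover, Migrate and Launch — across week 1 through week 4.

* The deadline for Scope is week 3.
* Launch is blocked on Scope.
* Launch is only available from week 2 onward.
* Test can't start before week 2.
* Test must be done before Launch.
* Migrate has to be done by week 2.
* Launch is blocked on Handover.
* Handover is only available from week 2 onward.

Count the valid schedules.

Splitting on Test: it can be week 2 (16), week 3 (12). Listing each branch's schedules as (Scope, Handover, Migrate, Launch) by week number:
Test=week 2: (1,2,1,3) (1,2,1,4) (1,2,2,3) (1,2,2,4) (1,3,1,4) (1,3,2,4) (2,2,1,3) (2,2,1,4) (2,2,2,3) (2,2,2,4) (2,3,1,4) (2,3,2,4) (3,2,1,4) (3,2,2,4) (3,3,1,4) (3,3,2,4) — 16.
Test=week 3: (1,2,1,4) (1,2,2,4) (1,3,1,4) (1,3,2,4) (2,2,1,4) (2,2,2,4) (2,3,1,4) (2,3,2,4) (3,2,1,4) (3,2,2,4) (3,3,1,4) (3,3,2,4) — 12.
Summing: 16 + 12 = 28.

28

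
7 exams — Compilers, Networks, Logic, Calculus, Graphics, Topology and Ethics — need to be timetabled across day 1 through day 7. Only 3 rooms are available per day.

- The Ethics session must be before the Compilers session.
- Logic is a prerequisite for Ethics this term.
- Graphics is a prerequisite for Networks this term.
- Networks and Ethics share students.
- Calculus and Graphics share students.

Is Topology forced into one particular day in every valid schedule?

No

Topology can be day 1 (e.g. Graphics -> day 1, Compilers -> day 3, Topology -> day 1, Networks -> day 3, Ethics -> day 2, Logic -> day 1, Calculus -> day 2) or day 2 (e.g. Compilers=day 3; Ethics=day 2; Graphics=day 1; Logic=day 1; Topology=day 2; Networks=day 3; Calculus=day 2).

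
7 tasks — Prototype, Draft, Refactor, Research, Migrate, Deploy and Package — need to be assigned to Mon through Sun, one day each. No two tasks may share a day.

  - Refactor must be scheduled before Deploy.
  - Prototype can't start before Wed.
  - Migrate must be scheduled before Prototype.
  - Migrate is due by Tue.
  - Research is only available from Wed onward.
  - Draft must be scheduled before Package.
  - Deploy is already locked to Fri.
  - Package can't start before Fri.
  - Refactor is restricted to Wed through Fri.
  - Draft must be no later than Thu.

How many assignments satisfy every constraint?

Splitting on Prototype: it can be Wed (4), Thu (4), Sat (4), Sun (4). Listing each branch's schedules as (Draft, Refactor, Research, Migrate, Deploy, Package):
Prototype=Wed: (Mon,Thu,Sat,Tue,Fri,Sun) (Mon,Thu,Sun,Tue,Fri,Sat) (Tue,Thu,Sat,Mon,Fri,Sun) (Tue,Thu,Sun,Mon,Fri,Sat) — 4.
Prototype=Thu: (Mon,Wed,Sat,Tue,Fri,Sun) (Mon,Wed,Sun,Tue,Fri,Sat) (Tue,Wed,Sat,Mon,Fri,Sun) (Tue,Wed,Sun,Mon,Fri,Sat) — 4.
Prototype=Sat: (Mon,Wed,Thu,Tue,Fri,Sun) (Mon,Thu,Wed,Tue,Fri,Sun) (Tue,Wed,Thu,Mon,Fri,Sun) (Tue,Thu,Wed,Mon,Fri,Sun) — 4.
Prototype=Sun: (Mon,Wed,Thu,Tue,Fri,Sat) (Mon,Thu,Wed,Tue,Fri,Sat) (Tue,Wed,Thu,Mon,Fri,Sat) (Tue,Thu,Wed,Mon,Fri,Sat) — 4.
Summing: 4 + 4 + 4 + 4 = 16.

16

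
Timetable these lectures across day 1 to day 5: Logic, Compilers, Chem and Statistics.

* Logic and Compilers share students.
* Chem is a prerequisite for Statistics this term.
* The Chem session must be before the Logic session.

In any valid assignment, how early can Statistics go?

day 2

Precedence pushes Statistics to at least day 2.
Statistics at day 2 is achievable: Compilers=day 1, Chem=day 1, Statistics=day 2, Logic=day 2.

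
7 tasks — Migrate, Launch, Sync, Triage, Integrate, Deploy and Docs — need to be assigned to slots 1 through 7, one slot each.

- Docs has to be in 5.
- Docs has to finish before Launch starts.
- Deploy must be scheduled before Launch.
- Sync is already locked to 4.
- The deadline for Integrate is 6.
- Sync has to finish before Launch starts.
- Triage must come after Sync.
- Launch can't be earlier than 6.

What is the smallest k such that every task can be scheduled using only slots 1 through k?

The precedence chain requires at least 2 distinct slots.
Launch can't be placed before 6, so the schedule must run through at least slot 6.
6 works (last occupied slot: 6): for example Migrate -> 1; Deploy -> 1; Docs -> 5; Integrate -> 1; Sync -> 4; Launch -> 6; Triage -> 5.

6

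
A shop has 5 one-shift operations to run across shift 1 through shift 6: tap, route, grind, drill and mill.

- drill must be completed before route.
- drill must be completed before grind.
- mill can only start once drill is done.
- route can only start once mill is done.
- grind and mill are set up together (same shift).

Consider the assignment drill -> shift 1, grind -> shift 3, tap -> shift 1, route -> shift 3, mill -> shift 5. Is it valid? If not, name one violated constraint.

mill can only start once drill is done — holds.
route can only start once mill is done — violated.
drill must be completed before grind — holds.
grind and mill are set up together (same shift) — violated.
drill must be completed before route — holds.

Invalid. route can only start once mill is done.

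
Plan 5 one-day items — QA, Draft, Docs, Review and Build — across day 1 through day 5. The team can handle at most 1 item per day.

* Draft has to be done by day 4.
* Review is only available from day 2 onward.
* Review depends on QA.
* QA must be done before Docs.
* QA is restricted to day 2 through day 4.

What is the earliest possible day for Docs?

day 3

Precedence pushes Docs to at least day 3.
Docs at day 3 is achievable: Build in day 5; Draft in day 1; Review in day 4; QA in day 2; Docs in day 3.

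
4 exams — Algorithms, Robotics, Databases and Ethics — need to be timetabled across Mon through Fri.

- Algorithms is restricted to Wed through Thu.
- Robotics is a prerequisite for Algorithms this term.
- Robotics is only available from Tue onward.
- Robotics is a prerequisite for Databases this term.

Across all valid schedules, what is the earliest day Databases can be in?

Precedence pushes Databases to at least Wed.
Databases at Wed is achievable: Ethics -> Mon; Algorithms -> Wed; Robotics -> Tue; Databases -> Wed.

Wed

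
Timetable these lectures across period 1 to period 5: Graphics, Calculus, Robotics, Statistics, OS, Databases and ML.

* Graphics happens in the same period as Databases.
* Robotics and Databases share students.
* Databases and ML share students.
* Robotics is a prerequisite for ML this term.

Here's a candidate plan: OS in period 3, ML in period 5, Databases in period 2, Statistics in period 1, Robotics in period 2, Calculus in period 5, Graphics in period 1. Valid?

Databases and ML share students — holds.
Robotics is a prerequisite for ML this term — holds.
Robotics and Databases share students — violated.
Graphics happens in the same period as Databases — violated.

No. Robotics and Databases share students is not satisfied.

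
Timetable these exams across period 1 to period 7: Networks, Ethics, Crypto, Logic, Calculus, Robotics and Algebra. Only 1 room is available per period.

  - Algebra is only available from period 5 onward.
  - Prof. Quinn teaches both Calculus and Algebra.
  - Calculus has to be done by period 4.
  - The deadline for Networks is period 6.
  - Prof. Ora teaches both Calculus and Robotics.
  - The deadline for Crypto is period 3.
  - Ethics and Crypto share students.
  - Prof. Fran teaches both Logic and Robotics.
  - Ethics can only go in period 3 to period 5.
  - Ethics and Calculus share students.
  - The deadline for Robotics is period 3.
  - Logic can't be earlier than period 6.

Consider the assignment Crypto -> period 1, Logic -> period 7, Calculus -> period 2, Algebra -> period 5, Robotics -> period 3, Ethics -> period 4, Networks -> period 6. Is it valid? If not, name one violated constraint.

Ethics and Calculus share students — holds.
Calculus has to be done by period 4 — holds.
Only 1 room is available per period — holds.
Ethics and Crypto share students — holds.
Prof. Quinn teaches both Calculus and Algebra — holds.
Logic can't be earlier than period 6 — holds.
Algebra is only available from period 5 onward — holds.
Ethics can only go in period 3 to period 5 — holds.
Prof. Ora teaches both Calculus and Robotics — holds.
The deadline for Crypto is period 3 — holds.
The deadline for Networks is period 6 — holds.
Prof. Fran teaches both Logic and Robotics — holds.
The deadline for Robotics is period 3 — holds.

Yes, all constraints hold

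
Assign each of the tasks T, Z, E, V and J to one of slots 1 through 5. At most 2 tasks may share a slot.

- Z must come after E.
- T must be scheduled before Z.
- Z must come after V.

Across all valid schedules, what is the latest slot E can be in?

4

Downstream work caps E at 4.
E at 4 is achievable: Z in 5; T in 1; J in 2; V in 1; E in 4.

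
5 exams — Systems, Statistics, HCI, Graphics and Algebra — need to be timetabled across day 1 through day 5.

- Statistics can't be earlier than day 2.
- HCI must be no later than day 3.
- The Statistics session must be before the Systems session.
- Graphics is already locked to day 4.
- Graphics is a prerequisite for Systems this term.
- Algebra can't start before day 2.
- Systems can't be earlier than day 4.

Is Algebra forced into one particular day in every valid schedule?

Algebra can be day 2 (e.g. Systems=day 5; Statistics=day 2; Graphics=day 4; Algebra=day 2; HCI=day 1) or day 3 (e.g. Algebra=day 3; HCI=day 1; Systems=day 5; Statistics=day 2; Graphics=day 4).

No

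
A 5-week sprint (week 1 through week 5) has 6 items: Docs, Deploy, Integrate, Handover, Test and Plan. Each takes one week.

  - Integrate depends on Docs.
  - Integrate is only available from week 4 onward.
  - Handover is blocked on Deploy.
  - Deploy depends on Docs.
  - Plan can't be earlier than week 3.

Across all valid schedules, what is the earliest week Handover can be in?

week 3

Precedence pushes Handover to at least week 3.
Handover at week 3 is achievable: Deploy=week 2; Integrate=week 4; Handover=week 3; Docs=week 1; Plan=week 3; Test=week 1.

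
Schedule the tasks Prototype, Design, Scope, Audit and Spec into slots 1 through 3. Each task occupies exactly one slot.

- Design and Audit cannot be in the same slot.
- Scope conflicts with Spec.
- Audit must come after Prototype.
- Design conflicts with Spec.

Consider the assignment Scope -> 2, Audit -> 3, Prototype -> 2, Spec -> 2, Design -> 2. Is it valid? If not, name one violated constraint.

Invalid. Design conflicts with Spec.

Design conflicts with Spec — violated.
Audit must come after Prototype — holds.
Design and Audit cannot be in the same slot — holds.
Scope conflicts with Spec — violated.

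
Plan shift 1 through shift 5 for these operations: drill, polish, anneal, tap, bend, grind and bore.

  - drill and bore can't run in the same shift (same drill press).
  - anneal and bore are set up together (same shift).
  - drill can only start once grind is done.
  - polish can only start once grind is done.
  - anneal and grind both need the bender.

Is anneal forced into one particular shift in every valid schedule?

anneal can be shift 1 (e.g. bend=shift 1, grind=shift 2, bore=shift 1, drill=shift 3, polish=shift 3, anneal=shift 1, tap=shift 1) or shift 2 (e.g. anneal in shift 2; bore in shift 2; polish in shift 2; drill in shift 3; tap in shift 1; grind in shift 1; bend in shift 1).

No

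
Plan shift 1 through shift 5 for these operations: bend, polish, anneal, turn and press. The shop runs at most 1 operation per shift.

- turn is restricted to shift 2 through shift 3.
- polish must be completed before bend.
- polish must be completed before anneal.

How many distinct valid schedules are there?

Splitting on bend: it can be shift 2 (2), shift 3 (2), shift 4 (6), shift 5 (6). Listing each branch's schedules as (polish, anneal, turn, press) by shift number:
bend=shift 2: (1,4,3,5) (1,5,3,4) — 2.
bend=shift 3: (1,4,2,5) (1,5,2,4) — 2.
bend=shift 4: (1,2,3,5) (1,3,2,5) (1,5,2,3) (1,5,3,2) (2,5,3,1) (3,5,2,1) — 6.
bend=shift 5: (1,2,3,4) (1,3,2,4) (1,4,2,3) (1,4,3,2) (2,4,3,1) (3,4,2,1) — 6.
Summing: 2 + 2 + 6 + 6 = 16.

16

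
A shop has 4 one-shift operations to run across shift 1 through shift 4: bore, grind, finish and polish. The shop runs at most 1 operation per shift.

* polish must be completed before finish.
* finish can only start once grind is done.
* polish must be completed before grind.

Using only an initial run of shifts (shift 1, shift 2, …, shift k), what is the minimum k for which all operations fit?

The precedence chain requires at least 3 distinct shifts.
With at most 1 per shift and 4 operations, at least 4 shifts are needed.
4 works (last occupied shift: shift 4): for example bore in shift 4, grind in shift 2, finish in shift 3, polish in shift 1.

4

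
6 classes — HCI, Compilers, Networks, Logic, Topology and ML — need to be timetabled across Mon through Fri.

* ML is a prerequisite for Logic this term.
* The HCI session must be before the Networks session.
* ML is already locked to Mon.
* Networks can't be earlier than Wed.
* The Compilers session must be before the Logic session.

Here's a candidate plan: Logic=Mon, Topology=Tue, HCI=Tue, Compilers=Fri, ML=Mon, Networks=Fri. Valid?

Invalid. The Compilers session must be before the Logic session.

ML is a prerequisite for Logic this term — violated.
The HCI session must be before the Networks session — holds.
The Compilers session must be before the Logic session — violated.
ML is already locked to Mon — holds.
Networks can't be earlier than Wed — holds.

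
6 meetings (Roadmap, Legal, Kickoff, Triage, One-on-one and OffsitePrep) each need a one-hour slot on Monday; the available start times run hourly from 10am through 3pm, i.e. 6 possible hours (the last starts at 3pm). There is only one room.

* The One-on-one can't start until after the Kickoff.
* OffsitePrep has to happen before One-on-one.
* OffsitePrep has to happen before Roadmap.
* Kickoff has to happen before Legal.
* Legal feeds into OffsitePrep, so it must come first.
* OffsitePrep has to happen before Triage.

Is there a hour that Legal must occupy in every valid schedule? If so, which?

11am

Precedence pushes Legal to at least 11am; downstream work caps Legal at 1pm.
So Legal is pinned to 11am.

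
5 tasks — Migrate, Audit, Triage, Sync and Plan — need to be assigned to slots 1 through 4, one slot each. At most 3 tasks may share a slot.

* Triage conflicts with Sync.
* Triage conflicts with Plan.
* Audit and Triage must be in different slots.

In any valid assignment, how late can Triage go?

4

Triage at 4 is achievable: Plan=2; Audit=1; Triage=4; Migrate=1; Sync=1.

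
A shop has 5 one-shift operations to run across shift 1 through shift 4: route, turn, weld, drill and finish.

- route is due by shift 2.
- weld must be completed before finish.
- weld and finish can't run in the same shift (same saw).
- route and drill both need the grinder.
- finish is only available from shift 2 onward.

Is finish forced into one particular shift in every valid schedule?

finish can be shift 2 (e.g. turn=shift 1, route=shift 1, weld=shift 1, finish=shift 2, drill=shift 2) or shift 3 (e.g. finish -> shift 3, drill -> shift 2, weld -> shift 1, route -> shift 1, turn -> shift 1).

No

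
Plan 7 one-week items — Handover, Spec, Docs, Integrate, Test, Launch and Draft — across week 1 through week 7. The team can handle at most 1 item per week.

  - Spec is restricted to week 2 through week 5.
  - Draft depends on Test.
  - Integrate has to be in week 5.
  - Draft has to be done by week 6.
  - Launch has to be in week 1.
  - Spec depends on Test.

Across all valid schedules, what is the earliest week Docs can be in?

Docs at week 2 is achievable: Draft in week 6; Launch in week 1; Spec in week 4; Integrate in week 5; Docs in week 2; Handover in week 7; Test in week 3.
Nothing earlier works — the capacity limit rule out every week before week 2.

week 2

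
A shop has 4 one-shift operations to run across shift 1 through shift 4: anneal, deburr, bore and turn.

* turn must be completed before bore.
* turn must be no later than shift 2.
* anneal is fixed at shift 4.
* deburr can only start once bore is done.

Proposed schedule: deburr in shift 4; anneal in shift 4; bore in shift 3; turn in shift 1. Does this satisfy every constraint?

Yes

turn must be completed before bore — holds.
anneal is fixed at shift 4 — holds.
turn must be no later than shift 2 — holds.
deburr can only start once bore is done — holds.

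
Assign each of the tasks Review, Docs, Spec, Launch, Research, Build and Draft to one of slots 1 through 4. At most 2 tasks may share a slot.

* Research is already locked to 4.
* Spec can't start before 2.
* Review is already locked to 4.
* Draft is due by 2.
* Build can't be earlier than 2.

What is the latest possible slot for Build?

3

Build is available from 2.
Build at 3 is achievable: Spec in 2; Launch in 2; Docs in 1; Draft in 1; Build in 3; Research in 4; Review in 4.
Nothing later works — the capacity limit rule out every slot after 3.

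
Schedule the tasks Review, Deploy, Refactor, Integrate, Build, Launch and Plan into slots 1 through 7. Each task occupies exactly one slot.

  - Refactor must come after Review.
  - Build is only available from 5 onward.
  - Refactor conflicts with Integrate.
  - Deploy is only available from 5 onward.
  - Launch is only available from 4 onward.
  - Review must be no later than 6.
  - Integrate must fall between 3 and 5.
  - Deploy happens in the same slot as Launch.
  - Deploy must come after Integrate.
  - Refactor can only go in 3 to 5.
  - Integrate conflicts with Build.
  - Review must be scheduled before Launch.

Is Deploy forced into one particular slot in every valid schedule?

No

Deploy can be 5 (e.g. Integrate -> 4; Refactor -> 3; Deploy -> 5; Build -> 5; Launch -> 5; Plan -> 1; Review -> 1) or 6 (e.g. Refactor -> 3, Plan -> 1, Deploy -> 6, Launch -> 6, Integrate -> 4, Review -> 1, Build -> 5).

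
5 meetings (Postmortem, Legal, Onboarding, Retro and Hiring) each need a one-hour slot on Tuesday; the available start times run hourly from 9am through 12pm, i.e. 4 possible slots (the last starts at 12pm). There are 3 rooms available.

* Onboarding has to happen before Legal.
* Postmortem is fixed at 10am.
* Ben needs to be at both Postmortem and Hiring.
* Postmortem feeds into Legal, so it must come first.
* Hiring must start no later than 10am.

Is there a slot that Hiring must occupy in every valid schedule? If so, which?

9am

Hiring's window is 9am–10am.
Postmortem is fixed at 10am, and Hiring can't share a slot with Postmortem.
So Hiring must be 9am.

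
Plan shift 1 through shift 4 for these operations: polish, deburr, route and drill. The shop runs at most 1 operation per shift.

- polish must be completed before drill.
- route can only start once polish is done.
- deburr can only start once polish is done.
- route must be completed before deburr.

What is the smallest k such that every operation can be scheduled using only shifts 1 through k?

The precedence chain requires at least 3 distinct shifts.
With at most 1 per shift and 4 operations, at least 4 shifts are needed.
4 works (last occupied shift: shift 4): for example deburr in shift 3, polish in shift 1, drill in shift 4, route in shift 2.

4 shifts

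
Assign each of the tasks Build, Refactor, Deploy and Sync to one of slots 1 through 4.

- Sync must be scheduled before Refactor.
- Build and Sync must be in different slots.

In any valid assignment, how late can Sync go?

Downstream work caps Sync at 3.
Sync at 3 is achievable: Sync in 3, Deploy in 1, Refactor in 4, Build in 1.

3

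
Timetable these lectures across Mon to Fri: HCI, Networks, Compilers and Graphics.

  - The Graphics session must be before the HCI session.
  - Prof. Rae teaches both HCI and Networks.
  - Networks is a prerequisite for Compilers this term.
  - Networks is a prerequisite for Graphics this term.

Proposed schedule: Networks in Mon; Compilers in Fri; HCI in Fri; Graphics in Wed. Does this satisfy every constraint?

Yes, all constraints hold

Networks is a prerequisite for Compilers this term — holds.
Prof. Rae teaches both HCI and Networks — holds.
Networks is a prerequisite for Graphics this term — holds.
The Graphics session must be before the HCI session — holds.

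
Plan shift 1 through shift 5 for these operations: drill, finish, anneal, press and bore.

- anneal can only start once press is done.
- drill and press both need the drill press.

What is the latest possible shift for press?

shift 4

Downstream work caps press at shift 4.
press at shift 4 is achievable: drill -> shift 1; finish -> shift 1; bore -> shift 1; anneal -> shift 5; press -> shift 4.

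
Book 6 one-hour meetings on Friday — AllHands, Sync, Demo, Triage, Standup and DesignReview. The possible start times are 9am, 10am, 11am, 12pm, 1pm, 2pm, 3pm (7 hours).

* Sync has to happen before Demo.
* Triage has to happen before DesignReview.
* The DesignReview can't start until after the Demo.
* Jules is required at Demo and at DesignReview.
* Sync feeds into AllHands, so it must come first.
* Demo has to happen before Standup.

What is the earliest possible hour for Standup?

Precedence pushes Standup to at least 11am.
Standup at 11am is achievable: AllHands=10am; Demo=10am; Triage=9am; DesignReview=11am; Standup=11am; Sync=9am.

11am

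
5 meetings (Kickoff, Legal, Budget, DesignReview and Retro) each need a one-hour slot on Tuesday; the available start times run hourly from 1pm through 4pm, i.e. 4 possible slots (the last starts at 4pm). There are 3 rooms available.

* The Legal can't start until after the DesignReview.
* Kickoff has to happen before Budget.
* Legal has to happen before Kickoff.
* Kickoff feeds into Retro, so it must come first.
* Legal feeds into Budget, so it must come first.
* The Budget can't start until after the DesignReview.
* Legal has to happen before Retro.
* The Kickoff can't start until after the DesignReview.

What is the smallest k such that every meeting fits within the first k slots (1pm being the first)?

4

The precedence chain requires at least 4 distinct slots.
With at most 3 per slot and 5 meetings, at least 2 slots are needed.
4 works (last occupied slot: 4pm): for example Kickoff -> 3pm, Legal -> 2pm, DesignReview -> 1pm, Retro -> 4pm, Budget -> 4pm.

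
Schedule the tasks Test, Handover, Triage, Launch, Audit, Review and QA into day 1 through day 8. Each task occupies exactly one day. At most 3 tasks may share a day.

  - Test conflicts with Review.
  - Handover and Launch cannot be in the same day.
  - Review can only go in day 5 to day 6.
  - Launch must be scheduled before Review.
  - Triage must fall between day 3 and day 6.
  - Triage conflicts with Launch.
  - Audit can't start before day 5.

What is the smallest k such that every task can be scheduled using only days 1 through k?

The precedence chain requires at least 2 distinct days.
With at most 3 per day and 7 tasks, at least 3 days are needed.
Audit can't be placed before day 5, so the schedule must run through at least day 5.
5 works (last occupied day: day 5): for example Handover -> day 2; Triage -> day 3; Review -> day 5; Audit -> day 5; QA -> day 1; Test -> day 1; Launch -> day 1.

5 days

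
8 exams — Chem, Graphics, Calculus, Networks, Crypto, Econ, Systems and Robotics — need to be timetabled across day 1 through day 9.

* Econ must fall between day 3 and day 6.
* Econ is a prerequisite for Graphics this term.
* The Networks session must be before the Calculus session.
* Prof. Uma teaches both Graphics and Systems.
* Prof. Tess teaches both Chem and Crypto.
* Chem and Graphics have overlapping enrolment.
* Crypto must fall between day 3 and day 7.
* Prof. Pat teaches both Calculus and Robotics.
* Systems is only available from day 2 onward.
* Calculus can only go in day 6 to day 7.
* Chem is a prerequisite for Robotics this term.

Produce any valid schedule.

Graphics in day 4; Systems in day 2; Networks in day 1; Crypto in day 3; Chem in day 1; Robotics in day 2; Econ in day 3; Calculus in day 6

Checking: Chem(day 1) before Robotics(day 2); Networks(day 1) before Calculus(day 6); Econ(day 3) before Graphics(day 4); Chem(day 1) != Graphics(day 4); Graphics(day 4) != Systems(day 2); Calculus(day 6) != Robotics(day 2); Chem(day 1) != Crypto(day 3); Crypto=day 3 in [day 3,day 7]; Calculus=day 6 in [day 6,day 7]; Econ=day 3 in [day 3,day 6]; Systems=day 2 in [day 2,day 9].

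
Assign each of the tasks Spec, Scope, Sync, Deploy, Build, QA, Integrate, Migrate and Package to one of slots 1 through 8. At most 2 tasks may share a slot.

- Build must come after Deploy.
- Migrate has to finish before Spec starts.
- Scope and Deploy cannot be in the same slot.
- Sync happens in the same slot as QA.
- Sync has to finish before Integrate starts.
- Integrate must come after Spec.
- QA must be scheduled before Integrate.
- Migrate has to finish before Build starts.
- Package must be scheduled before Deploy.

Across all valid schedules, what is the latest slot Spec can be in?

7

Precedence pushes Spec to at least 2; downstream work caps Spec at 7.
Spec at 7 is achievable: Scope -> 3; Migrate -> 1; QA -> 4; Package -> 1; Deploy -> 2; Integrate -> 8; Spec -> 7; Build -> 3; Sync -> 4.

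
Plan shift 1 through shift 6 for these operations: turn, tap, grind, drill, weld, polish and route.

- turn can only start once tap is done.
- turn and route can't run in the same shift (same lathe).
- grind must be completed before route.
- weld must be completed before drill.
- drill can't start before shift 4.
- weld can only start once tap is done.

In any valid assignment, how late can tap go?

Downstream work caps tap at shift 4.
tap at shift 4 is achievable: polish -> shift 1, weld -> shift 5, drill -> shift 6, tap -> shift 4, turn -> shift 5, route -> shift 2, grind -> shift 1.

shift 4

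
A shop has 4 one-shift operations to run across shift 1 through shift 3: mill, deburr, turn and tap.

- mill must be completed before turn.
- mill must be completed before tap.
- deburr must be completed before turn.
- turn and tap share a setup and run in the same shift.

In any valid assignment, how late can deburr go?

Downstream work caps deburr at shift 2.
deburr at shift 2 is achievable: turn=shift 3, tap=shift 3, mill=shift 1, deburr=shift 2.

shift 2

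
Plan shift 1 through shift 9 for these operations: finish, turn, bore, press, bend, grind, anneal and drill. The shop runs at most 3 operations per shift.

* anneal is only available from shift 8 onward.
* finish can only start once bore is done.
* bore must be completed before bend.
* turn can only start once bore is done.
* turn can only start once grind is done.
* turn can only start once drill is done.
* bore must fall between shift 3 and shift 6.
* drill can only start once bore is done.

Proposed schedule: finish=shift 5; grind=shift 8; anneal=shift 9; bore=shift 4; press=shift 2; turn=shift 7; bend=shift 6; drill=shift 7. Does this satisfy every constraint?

turn can only start once drill is done — violated.
finish can only start once bore is done — holds.
The shop runs at most 3 operations per shift — holds.
bore must be completed before bend — holds.
anneal is only available from shift 8 onward — holds.
bore must fall between shift 3 and shift 6 — holds.
turn can only start once bore is done — holds.
turn can only start once grind is done — violated.
drill can only start once bore is done — holds.

Invalid. turn can only start once grind is done.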